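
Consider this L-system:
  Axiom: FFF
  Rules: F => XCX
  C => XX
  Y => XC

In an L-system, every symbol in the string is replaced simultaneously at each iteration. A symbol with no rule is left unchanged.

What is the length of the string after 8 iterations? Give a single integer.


Answer: 12

Derivation:
Step 0: length = 3
Step 1: length = 9
Step 2: length = 12
Step 3: length = 12
Step 4: length = 12
Step 5: length = 12
Step 6: length = 12
Step 7: length = 12
Step 8: length = 12


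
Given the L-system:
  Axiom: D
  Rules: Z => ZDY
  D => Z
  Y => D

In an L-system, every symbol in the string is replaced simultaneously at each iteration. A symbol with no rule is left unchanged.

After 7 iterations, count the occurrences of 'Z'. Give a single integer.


Step 0: D  (0 'Z')
Step 1: Z  (1 'Z')
Step 2: ZDY  (1 'Z')
Step 3: ZDYZD  (2 'Z')
Step 4: ZDYZDZDYZ  (4 'Z')
Step 5: ZDYZDZDYZZDYZDZDY  (7 'Z')
Step 6: ZDYZDZDYZZDYZDZDYZDYZDZDYZZDYZD  (13 'Z')
Step 7: ZDYZDZDYZZDYZDZDYZDYZDZDYZZDYZDZDYZDZDYZZDYZDZDYZDYZDZDYZ  (24 'Z')

Answer: 24


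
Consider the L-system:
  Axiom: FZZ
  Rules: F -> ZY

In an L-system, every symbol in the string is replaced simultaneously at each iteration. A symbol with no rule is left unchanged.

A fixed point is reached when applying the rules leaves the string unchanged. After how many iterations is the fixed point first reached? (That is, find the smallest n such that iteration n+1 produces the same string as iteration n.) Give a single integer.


Answer: 1

Derivation:
Step 0: FZZ
Step 1: ZYZZ
Step 2: ZYZZ  (unchanged — fixed point at step 1)


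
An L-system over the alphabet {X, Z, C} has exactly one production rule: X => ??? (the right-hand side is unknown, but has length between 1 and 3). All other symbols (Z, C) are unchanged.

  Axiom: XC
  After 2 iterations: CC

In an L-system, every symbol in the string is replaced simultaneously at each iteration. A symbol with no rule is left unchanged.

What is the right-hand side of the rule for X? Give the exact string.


Answer: C

Derivation:
Trying X => C:
  Step 0: XC
  Step 1: CC
  Step 2: CC
Matches the given result.


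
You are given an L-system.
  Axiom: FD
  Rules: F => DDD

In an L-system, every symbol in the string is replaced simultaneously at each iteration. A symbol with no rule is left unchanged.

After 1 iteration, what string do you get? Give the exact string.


Step 0: FD
Step 1: DDDD

Answer: DDDD


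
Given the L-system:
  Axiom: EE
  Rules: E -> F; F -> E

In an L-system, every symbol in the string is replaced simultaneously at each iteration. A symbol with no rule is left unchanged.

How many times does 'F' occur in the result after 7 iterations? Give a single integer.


Answer: 2

Derivation:
Step 0: EE  (0 'F')
Step 1: FF  (2 'F')
Step 2: EE  (0 'F')
Step 3: FF  (2 'F')
Step 4: EE  (0 'F')
Step 5: FF  (2 'F')
Step 6: EE  (0 'F')
Step 7: FF  (2 'F')


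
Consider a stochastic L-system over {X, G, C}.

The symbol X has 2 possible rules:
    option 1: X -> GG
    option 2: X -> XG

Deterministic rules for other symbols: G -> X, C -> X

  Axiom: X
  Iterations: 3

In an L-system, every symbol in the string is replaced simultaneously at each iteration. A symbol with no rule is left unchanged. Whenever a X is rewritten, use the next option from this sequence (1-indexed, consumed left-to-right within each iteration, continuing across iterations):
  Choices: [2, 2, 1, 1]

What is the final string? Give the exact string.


Answer: GGXGG

Derivation:
Step 0: X
Step 1: XG  (used choices [2])
Step 2: XGX  (used choices [2])
Step 3: GGXGG  (used choices [1, 1])


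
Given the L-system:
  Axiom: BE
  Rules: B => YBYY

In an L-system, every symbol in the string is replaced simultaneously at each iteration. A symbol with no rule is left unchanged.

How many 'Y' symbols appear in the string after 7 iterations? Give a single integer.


Answer: 21

Derivation:
Step 0: BE  (0 'Y')
Step 1: YBYYE  (3 'Y')
Step 2: YYBYYYYE  (6 'Y')
Step 3: YYYBYYYYYYE  (9 'Y')
Step 4: YYYYBYYYYYYYYE  (12 'Y')
Step 5: YYYYYBYYYYYYYYYYE  (15 'Y')
Step 6: YYYYYYBYYYYYYYYYYYYE  (18 'Y')
Step 7: YYYYYYYBYYYYYYYYYYYYYYE  (21 'Y')


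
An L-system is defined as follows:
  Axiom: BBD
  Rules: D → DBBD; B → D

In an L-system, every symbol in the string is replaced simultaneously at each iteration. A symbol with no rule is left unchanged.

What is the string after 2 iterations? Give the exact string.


Answer: DBBDDBBDDBBDDDDBBD

Derivation:
Step 0: BBD
Step 1: DDDBBD
Step 2: DBBDDBBDDBBDDDDBBD


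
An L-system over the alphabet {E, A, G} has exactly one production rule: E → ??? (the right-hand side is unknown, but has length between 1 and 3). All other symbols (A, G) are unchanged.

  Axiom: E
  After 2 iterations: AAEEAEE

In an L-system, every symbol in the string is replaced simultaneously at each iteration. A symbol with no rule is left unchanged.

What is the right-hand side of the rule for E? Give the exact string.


Trying E → AEE:
  Step 0: E
  Step 1: AEE
  Step 2: AAEEAEE
Matches the given result.

Answer: AEE


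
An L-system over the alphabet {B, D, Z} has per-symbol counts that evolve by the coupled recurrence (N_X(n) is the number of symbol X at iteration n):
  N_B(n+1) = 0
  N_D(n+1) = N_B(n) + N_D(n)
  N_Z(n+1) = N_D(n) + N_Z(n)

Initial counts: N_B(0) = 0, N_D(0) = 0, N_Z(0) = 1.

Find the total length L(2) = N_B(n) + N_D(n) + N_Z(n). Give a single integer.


Step 0: N_B=0, N_D=0, N_Z=1, L=1
Step 1: N_B=0, N_D=0, N_Z=1, L=1
Step 2: N_B=0, N_D=0, N_Z=1, L=1

Answer: 1


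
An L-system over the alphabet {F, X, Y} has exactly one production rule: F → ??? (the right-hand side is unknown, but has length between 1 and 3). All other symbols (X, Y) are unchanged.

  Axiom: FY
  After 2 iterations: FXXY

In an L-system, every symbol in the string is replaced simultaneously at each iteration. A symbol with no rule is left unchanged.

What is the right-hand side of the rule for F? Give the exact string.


Trying F → FX:
  Step 0: FY
  Step 1: FXY
  Step 2: FXXY
Matches the given result.

Answer: FX


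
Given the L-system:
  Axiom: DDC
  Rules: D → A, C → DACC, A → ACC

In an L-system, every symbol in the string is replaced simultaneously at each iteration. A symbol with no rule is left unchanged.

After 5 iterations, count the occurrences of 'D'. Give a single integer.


Answer: 100

Derivation:
Step 0: DDC  (2 'D')
Step 1: AADACC  (1 'D')
Step 2: ACCACCAACCDACCDACC  (2 'D')
Step 3: ACCDACCDACCACCDACCDACCACCACCDACCDACCAACCDACCDACCAACCDACCDACC  (10 'D')
Step 4: ACCDACCDACCAACCDACCDACCAACCDACCDACCACCDACCDACCAACCDACCDACCAACCDACCDACCACCDACCDACCACCDACCDACCAACCDACCDACCAACCDACCDACCACCACCDACCDACCAACCDACCDACCAACCDACCDACCACCACCDACCDACCAACCDACCDACCAACCDACCDACC  (32 'D')
Step 5: ACCDACCDACCAACCDACCDACCAACCDACCDACCACCACCDACCDACCAACCDACCDACCAACCDACCDACCACCACCDACCDACCAACCDACCDACCAACCDACCDACCACCDACCDACCAACCDACCDACCAACCDACCDACCACCACCDACCDACCAACCDACCDACCAACCDACCDACCACCACCDACCDACCAACCDACCDACCAACCDACCDACCACCDACCDACCAACCDACCDACCAACCDACCDACCACCDACCDACCAACCDACCDACCAACCDACCDACCACCACCDACCDACCAACCDACCDACCAACCDACCDACCACCACCDACCDACCAACCDACCDACCAACCDACCDACCACCDACCDACCACCDACCDACCAACCDACCDACCAACCDACCDACCACCACCDACCDACCAACCDACCDACCAACCDACCDACCACCACCDACCDACCAACCDACCDACCAACCDACCDACCACCDACCDACCACCDACCDACCAACCDACCDACCAACCDACCDACCACCACCDACCDACCAACCDACCDACCAACCDACCDACCACCACCDACCDACCAACCDACCDACCAACCDACCDACC  (100 'D')


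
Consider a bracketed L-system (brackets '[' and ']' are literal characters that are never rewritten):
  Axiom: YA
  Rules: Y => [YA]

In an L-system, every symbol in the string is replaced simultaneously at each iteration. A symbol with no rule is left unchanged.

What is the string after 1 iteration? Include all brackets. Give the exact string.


Step 0: YA
Step 1: [YA]A

Answer: [YA]A


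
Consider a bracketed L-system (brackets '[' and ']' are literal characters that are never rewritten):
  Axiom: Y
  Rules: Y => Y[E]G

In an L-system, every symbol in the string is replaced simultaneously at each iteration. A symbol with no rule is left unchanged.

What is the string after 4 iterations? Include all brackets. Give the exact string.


Answer: Y[E]G[E]G[E]G[E]G

Derivation:
Step 0: Y
Step 1: Y[E]G
Step 2: Y[E]G[E]G
Step 3: Y[E]G[E]G[E]G
Step 4: Y[E]G[E]G[E]G[E]G


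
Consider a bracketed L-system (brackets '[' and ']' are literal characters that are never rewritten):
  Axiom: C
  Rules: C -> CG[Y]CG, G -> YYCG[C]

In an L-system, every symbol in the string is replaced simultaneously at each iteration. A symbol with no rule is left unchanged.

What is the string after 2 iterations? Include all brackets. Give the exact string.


Answer: CG[Y]CGYYCG[C][Y]CG[Y]CGYYCG[C]

Derivation:
Step 0: C
Step 1: CG[Y]CG
Step 2: CG[Y]CGYYCG[C][Y]CG[Y]CGYYCG[C]


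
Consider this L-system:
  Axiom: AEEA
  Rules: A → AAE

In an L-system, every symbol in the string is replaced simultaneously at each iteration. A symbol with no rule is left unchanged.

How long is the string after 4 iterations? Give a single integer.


Answer: 64

Derivation:
Step 0: length = 4
Step 1: length = 8
Step 2: length = 16
Step 3: length = 32
Step 4: length = 64


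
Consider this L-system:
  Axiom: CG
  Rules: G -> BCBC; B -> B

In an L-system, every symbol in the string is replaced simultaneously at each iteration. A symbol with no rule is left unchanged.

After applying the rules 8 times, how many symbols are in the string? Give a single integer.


Answer: 5

Derivation:
Step 0: length = 2
Step 1: length = 5
Step 2: length = 5
Step 3: length = 5
Step 4: length = 5
Step 5: length = 5
Step 6: length = 5
Step 7: length = 5
Step 8: length = 5


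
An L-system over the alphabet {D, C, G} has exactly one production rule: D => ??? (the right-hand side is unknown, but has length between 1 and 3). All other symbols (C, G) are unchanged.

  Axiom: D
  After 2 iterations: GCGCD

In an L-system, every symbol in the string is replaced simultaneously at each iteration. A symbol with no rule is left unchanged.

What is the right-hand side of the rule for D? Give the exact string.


Trying D => GCD:
  Step 0: D
  Step 1: GCD
  Step 2: GCGCD
Matches the given result.

Answer: GCD


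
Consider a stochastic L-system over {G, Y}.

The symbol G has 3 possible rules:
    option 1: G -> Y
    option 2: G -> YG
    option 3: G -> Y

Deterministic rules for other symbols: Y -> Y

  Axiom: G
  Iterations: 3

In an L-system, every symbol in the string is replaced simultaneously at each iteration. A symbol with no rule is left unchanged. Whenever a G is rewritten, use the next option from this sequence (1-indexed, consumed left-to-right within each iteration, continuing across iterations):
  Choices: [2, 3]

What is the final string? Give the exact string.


Answer: YY

Derivation:
Step 0: G
Step 1: YG  (used choices [2])
Step 2: YY  (used choices [3])
Step 3: YY  (used choices [])


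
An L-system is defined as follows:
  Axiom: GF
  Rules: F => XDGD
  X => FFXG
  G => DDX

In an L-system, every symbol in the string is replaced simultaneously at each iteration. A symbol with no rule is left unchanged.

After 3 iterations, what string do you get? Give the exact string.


Step 0: GF
Step 1: DDXXDGD
Step 2: DDFFXGFFXGDDDXD
Step 3: DDXDGDXDGDFFXGDDXXDGDXDGDFFXGDDXDDDFFXGD

Answer: DDXDGDXDGDFFXGDDXXDGDXDGDFFXGDDXDDDFFXGD


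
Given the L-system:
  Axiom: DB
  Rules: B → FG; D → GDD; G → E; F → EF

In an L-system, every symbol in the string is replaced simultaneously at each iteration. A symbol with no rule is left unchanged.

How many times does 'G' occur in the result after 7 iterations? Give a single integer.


Answer: 64

Derivation:
Step 0: DB  (0 'G')
Step 1: GDDFG  (2 'G')
Step 2: EGDDGDDEFE  (2 'G')
Step 3: EEGDDGDDEGDDGDDEEFE  (4 'G')
Step 4: EEEGDDGDDEGDDGDDEEGDDGDDEGDDGDDEEEFE  (8 'G')
Step 5: EEEEGDDGDDEGDDGDDEEGDDGDDEGDDGDDEEEGDDGDDEGDDGDDEEGDDGDDEGDDGDDEEEEFE  (16 'G')
Step 6: EEEEEGDDGDDEGDDGDDEEGDDGDDEGDDGDDEEEGDDGDDEGDDGDDEEGDDGDDEGDDGDDEEEEGDDGDDEGDDGDDEEGDDGDDEGDDGDDEEEGDDGDDEGDDGDDEEGDDGDDEGDDGDDEEEEEFE  (32 'G')
Step 7: EEEEEEGDDGDDEGDDGDDEEGDDGDDEGDDGDDEEEGDDGDDEGDDGDDEEGDDGDDEGDDGDDEEEEGDDGDDEGDDGDDEEGDDGDDEGDDGDDEEEGDDGDDEGDDGDDEEGDDGDDEGDDGDDEEEEEGDDGDDEGDDGDDEEGDDGDDEGDDGDDEEEGDDGDDEGDDGDDEEGDDGDDEGDDGDDEEEEGDDGDDEGDDGDDEEGDDGDDEGDDGDDEEEGDDGDDEGDDGDDEEGDDGDDEGDDGDDEEEEEEFE  (64 'G')


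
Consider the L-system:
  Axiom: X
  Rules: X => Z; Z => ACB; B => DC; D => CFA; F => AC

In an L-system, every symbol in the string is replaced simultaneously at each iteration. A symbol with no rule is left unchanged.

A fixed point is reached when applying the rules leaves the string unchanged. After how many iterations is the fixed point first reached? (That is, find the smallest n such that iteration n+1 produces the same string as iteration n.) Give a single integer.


Step 0: X
Step 1: Z
Step 2: ACB
Step 3: ACDC
Step 4: ACCFAC
Step 5: ACCACAC
Step 6: ACCACAC  (unchanged — fixed point at step 5)

Answer: 5


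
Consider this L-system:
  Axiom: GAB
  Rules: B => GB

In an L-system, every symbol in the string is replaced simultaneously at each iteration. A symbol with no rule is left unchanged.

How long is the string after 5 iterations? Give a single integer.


Step 0: length = 3
Step 1: length = 4
Step 2: length = 5
Step 3: length = 6
Step 4: length = 7
Step 5: length = 8

Answer: 8


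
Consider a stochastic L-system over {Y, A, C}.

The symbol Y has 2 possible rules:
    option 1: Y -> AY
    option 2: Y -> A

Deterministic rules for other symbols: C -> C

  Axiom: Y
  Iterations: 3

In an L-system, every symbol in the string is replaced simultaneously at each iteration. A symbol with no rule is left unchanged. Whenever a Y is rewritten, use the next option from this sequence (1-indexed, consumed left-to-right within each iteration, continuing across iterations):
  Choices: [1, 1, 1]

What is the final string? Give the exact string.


Step 0: Y
Step 1: AY  (used choices [1])
Step 2: AAY  (used choices [1])
Step 3: AAAY  (used choices [1])

Answer: AAAY


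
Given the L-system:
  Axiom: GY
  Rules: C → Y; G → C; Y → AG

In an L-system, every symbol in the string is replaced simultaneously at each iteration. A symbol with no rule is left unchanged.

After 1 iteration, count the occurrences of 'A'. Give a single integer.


Answer: 1

Derivation:
Step 0: GY  (0 'A')
Step 1: CAG  (1 'A')


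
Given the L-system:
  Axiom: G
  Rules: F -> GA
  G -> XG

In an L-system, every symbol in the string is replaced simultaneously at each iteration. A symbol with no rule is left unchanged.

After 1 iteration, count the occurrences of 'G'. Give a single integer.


Answer: 1

Derivation:
Step 0: G  (1 'G')
Step 1: XG  (1 'G')


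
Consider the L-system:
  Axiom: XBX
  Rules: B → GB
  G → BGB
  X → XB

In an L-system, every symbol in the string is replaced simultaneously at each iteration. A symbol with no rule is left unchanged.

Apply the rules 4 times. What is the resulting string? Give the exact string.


Answer: XBGBBGBGBGBBGBGBBGBGBBGBGBGBBGBGBBGBGBGBBGBGBBGBGBXBGBBGBGBGBBGBGBBGBGB

Derivation:
Step 0: XBX
Step 1: XBGBXB
Step 2: XBGBBGBGBXBGB
Step 3: XBGBBGBGBGBBGBGBBGBGBXBGBBGBGB
Step 4: XBGBBGBGBGBBGBGBBGBGBBGBGBGBBGBGBBGBGBGBBGBGBBGBGBXBGBBGBGBGBBGBGBBGBGB


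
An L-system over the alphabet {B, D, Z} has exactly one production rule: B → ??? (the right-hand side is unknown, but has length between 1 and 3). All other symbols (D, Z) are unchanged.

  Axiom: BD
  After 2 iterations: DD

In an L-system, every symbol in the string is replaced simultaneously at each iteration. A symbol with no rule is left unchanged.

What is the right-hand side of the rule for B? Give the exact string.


Trying B → D:
  Step 0: BD
  Step 1: DD
  Step 2: DD
Matches the given result.

Answer: D


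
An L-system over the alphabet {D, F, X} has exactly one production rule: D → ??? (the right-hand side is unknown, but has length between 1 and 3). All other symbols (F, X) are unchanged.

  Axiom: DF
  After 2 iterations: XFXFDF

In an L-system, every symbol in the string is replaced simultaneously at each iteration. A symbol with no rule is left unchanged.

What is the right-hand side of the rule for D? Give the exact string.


Trying D → XFD:
  Step 0: DF
  Step 1: XFDF
  Step 2: XFXFDF
Matches the given result.

Answer: XFD


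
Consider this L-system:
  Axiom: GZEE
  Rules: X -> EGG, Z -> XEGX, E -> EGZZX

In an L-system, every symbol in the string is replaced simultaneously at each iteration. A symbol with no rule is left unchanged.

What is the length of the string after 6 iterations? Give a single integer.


Answer: 2571

Derivation:
Step 0: length = 4
Step 1: length = 15
Step 2: length = 47
Step 3: length = 131
Step 4: length = 355
Step 5: length = 959
Step 6: length = 2571


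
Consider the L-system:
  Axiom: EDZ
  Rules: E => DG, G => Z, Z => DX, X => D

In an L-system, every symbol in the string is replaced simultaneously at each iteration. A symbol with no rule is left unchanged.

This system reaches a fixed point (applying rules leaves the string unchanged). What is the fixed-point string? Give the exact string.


Answer: DDDDDD

Derivation:
Step 0: EDZ
Step 1: DGDDX
Step 2: DZDDD
Step 3: DDXDDD
Step 4: DDDDDD
Step 5: DDDDDD  (unchanged — fixed point at step 4)


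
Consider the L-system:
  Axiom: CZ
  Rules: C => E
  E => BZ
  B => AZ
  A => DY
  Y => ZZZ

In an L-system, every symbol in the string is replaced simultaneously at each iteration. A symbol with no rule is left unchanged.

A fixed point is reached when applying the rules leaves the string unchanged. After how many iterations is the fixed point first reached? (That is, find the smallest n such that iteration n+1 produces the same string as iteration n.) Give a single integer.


Answer: 5

Derivation:
Step 0: CZ
Step 1: EZ
Step 2: BZZ
Step 3: AZZZ
Step 4: DYZZZ
Step 5: DZZZZZZ
Step 6: DZZZZZZ  (unchanged — fixed point at step 5)


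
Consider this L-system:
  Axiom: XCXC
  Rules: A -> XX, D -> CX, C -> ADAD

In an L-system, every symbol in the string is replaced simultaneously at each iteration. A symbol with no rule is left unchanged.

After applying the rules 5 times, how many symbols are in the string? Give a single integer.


Step 0: length = 4
Step 1: length = 10
Step 2: length = 18
Step 3: length = 30
Step 4: length = 46
Step 5: length = 70

Answer: 70


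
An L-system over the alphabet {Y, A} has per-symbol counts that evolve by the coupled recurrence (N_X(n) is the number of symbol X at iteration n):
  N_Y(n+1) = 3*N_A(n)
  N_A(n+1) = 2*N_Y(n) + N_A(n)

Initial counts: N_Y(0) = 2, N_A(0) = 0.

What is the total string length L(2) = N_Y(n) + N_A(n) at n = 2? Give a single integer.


Step 0: N_Y=2, N_A=0, L=2
Step 1: N_Y=0, N_A=4, L=4
Step 2: N_Y=12, N_A=4, L=16

Answer: 16


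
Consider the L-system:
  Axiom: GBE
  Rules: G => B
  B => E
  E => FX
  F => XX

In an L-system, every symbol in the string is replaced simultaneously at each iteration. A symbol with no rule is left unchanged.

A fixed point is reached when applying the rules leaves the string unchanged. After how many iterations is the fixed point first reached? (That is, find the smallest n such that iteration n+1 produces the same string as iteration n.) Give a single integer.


Answer: 4

Derivation:
Step 0: GBE
Step 1: BEFX
Step 2: EFXXXX
Step 3: FXXXXXXX
Step 4: XXXXXXXXX
Step 5: XXXXXXXXX  (unchanged — fixed point at step 4)


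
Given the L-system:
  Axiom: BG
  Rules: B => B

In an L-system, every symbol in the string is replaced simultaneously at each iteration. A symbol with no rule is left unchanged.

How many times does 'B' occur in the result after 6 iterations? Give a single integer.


Step 0: BG  (1 'B')
Step 1: BG  (1 'B')
Step 2: BG  (1 'B')
Step 3: BG  (1 'B')
Step 4: BG  (1 'B')
Step 5: BG  (1 'B')
Step 6: BG  (1 'B')

Answer: 1


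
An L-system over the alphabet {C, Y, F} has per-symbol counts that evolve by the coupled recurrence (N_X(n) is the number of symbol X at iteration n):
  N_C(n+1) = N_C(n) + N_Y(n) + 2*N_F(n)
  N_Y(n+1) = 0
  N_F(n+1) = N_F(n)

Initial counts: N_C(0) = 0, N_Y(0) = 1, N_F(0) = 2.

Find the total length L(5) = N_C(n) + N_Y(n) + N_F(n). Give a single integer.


Answer: 23

Derivation:
Step 0: N_C=0, N_Y=1, N_F=2, L=3
Step 1: N_C=5, N_Y=0, N_F=2, L=7
Step 2: N_C=9, N_Y=0, N_F=2, L=11
Step 3: N_C=13, N_Y=0, N_F=2, L=15
Step 4: N_C=17, N_Y=0, N_F=2, L=19
Step 5: N_C=21, N_Y=0, N_F=2, L=23


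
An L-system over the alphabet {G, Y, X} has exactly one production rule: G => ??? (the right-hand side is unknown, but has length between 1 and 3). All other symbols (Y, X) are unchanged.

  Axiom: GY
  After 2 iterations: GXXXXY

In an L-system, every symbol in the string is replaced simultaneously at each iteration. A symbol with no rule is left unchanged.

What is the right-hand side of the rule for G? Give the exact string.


Answer: GXX

Derivation:
Trying G => GXX:
  Step 0: GY
  Step 1: GXXY
  Step 2: GXXXXY
Matches the given result.


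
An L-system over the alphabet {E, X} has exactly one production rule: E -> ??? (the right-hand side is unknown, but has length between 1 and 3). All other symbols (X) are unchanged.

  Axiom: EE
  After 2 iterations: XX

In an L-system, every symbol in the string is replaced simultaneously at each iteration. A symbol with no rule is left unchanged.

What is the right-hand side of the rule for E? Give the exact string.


Answer: X

Derivation:
Trying E -> X:
  Step 0: EE
  Step 1: XX
  Step 2: XX
Matches the given result.


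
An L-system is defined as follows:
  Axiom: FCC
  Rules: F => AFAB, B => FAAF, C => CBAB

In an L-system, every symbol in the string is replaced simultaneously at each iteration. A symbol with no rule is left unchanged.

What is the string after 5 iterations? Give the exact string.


Step 0: FCC
Step 1: AFABCBABCBAB
Step 2: AAFABAFAAFCBABFAAFAFAAFCBABFAAFAFAAF
Step 3: AAAFABAFAAFAAFABAAAFABCBABFAAFAFAAFAFABAAAFABAAFABAAAFABCBABFAAFAFAAFAFABAAAFABAAFABAAAFAB
Step 4: AAAAFABAFAAFAAFABAAAFABAAAFABAFAAFAAAAFABAFAAFCBABFAAFAFAAFAFABAAAFABAAFABAAAFABAAFABAFAAFAAAAFABAFAAFAAAFABAFAAFAAAAFABAFAAFCBABFAAFAFAAFAFABAAAFABAAFABAAAFABAAFABAFAAFAAAAFABAFAAFAAAFABAFAAFAAAAFABAFAAF
Step 5: AAAAAFABAFAAFAAFABAAAFABAAAFABAFAAFAAAAFABAFAAFAAAAFABAFAAFAAFABAAAFABAAAAAFABAFAAFAAFABAAAFABCBABFAAFAFAAFAFABAAAFABAAFABAAAFABAAFABAFAAFAAAAFABAFAAFAAAFABAFAAFAAAAFABAFAAFAAAFABAFAAFAAFABAAAFABAAAAAFABAFAAFAAFABAAAFABAAAAFABAFAAFAAFABAAAFABAAAAAFABAFAAFAAFABAAAFABCBABFAAFAFAAFAFABAAAFABAAFABAAAFABAAFABAFAAFAAAAFABAFAAFAAAFABAFAAFAAAAFABAFAAFAAAFABAFAAFAAFABAAAFABAAAAAFABAFAAFAAFABAAAFABAAAAFABAFAAFAAFABAAAFABAAAAAFABAFAAFAAFABAAAFAB

Answer: AAAAAFABAFAAFAAFABAAAFABAAAFABAFAAFAAAAFABAFAAFAAAAFABAFAAFAAFABAAAFABAAAAAFABAFAAFAAFABAAAFABCBABFAAFAFAAFAFABAAAFABAAFABAAAFABAAFABAFAAFAAAAFABAFAAFAAAFABAFAAFAAAAFABAFAAFAAAFABAFAAFAAFABAAAFABAAAAAFABAFAAFAAFABAAAFABAAAAFABAFAAFAAFABAAAFABAAAAAFABAFAAFAAFABAAAFABCBABFAAFAFAAFAFABAAAFABAAFABAAAFABAAFABAFAAFAAAAFABAFAAFAAAFABAFAAFAAAAFABAFAAFAAAFABAFAAFAAFABAAAFABAAAAAFABAFAAFAAFABAAAFABAAAAFABAFAAFAAFABAAAFABAAAAAFABAFAAFAAFABAAAFAB


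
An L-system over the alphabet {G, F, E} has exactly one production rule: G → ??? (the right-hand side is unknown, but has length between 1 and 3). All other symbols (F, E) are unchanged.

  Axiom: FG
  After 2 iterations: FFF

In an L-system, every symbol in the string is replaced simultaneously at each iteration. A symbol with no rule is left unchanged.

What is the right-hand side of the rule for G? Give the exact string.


Trying G → FF:
  Step 0: FG
  Step 1: FFF
  Step 2: FFF
Matches the given result.

Answer: FF


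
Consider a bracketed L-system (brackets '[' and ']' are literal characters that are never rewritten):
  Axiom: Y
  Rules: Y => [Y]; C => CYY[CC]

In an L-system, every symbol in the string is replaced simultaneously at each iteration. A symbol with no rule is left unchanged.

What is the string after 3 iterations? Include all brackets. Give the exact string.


Answer: [[[Y]]]

Derivation:
Step 0: Y
Step 1: [Y]
Step 2: [[Y]]
Step 3: [[[Y]]]


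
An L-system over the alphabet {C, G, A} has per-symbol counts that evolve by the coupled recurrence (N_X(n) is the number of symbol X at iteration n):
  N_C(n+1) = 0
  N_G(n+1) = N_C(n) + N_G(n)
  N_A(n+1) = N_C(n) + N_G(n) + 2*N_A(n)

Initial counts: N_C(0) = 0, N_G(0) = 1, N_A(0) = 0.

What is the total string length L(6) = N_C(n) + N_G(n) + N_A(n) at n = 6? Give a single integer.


Answer: 64

Derivation:
Step 0: N_C=0, N_G=1, N_A=0, L=1
Step 1: N_C=0, N_G=1, N_A=1, L=2
Step 2: N_C=0, N_G=1, N_A=3, L=4
Step 3: N_C=0, N_G=1, N_A=7, L=8
Step 4: N_C=0, N_G=1, N_A=15, L=16
Step 5: N_C=0, N_G=1, N_A=31, L=32
Step 6: N_C=0, N_G=1, N_A=63, L=64


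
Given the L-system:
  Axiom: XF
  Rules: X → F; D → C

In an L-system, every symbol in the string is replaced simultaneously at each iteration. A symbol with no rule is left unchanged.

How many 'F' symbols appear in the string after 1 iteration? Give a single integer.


Answer: 2

Derivation:
Step 0: XF  (1 'F')
Step 1: FF  (2 'F')


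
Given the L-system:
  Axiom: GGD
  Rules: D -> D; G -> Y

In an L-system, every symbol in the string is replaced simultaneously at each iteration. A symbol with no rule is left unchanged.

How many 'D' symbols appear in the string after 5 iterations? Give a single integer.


Step 0: GGD  (1 'D')
Step 1: YYD  (1 'D')
Step 2: YYD  (1 'D')
Step 3: YYD  (1 'D')
Step 4: YYD  (1 'D')
Step 5: YYD  (1 'D')

Answer: 1


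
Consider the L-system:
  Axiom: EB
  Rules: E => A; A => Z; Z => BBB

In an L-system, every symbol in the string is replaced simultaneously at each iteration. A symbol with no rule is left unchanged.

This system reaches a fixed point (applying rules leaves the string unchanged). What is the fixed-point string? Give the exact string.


Step 0: EB
Step 1: AB
Step 2: ZB
Step 3: BBBB
Step 4: BBBB  (unchanged — fixed point at step 3)

Answer: BBBB


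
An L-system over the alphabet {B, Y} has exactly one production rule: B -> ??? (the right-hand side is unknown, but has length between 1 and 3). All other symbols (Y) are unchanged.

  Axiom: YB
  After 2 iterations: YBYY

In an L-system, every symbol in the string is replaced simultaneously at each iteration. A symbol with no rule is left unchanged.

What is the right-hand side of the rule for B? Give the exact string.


Answer: BY

Derivation:
Trying B -> BY:
  Step 0: YB
  Step 1: YBY
  Step 2: YBYY
Matches the given result.


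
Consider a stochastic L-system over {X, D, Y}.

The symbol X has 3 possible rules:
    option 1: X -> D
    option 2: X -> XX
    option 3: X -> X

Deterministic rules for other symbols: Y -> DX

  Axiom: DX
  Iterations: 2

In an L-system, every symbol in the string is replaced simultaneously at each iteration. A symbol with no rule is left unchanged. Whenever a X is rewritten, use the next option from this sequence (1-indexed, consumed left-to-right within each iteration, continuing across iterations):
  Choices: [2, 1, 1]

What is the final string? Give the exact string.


Answer: DDD

Derivation:
Step 0: DX
Step 1: DXX  (used choices [2])
Step 2: DDD  (used choices [1, 1])


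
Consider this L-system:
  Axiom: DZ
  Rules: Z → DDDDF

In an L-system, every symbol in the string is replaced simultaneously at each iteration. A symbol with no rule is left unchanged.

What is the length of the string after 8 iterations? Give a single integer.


Answer: 6

Derivation:
Step 0: length = 2
Step 1: length = 6
Step 2: length = 6
Step 3: length = 6
Step 4: length = 6
Step 5: length = 6
Step 6: length = 6
Step 7: length = 6
Step 8: length = 6


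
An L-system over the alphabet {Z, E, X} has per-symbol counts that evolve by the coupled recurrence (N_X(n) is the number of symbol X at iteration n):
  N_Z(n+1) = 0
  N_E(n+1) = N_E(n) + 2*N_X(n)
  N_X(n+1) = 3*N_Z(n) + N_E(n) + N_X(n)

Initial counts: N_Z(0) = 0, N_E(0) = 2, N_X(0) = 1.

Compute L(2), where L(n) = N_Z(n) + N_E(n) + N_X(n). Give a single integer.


Step 0: N_Z=0, N_E=2, N_X=1, L=3
Step 1: N_Z=0, N_E=4, N_X=3, L=7
Step 2: N_Z=0, N_E=10, N_X=7, L=17

Answer: 17


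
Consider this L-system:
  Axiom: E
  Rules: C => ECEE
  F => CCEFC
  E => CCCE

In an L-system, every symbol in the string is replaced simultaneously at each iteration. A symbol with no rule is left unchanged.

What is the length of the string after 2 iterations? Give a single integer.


Answer: 16

Derivation:
Step 0: length = 1
Step 1: length = 4
Step 2: length = 16


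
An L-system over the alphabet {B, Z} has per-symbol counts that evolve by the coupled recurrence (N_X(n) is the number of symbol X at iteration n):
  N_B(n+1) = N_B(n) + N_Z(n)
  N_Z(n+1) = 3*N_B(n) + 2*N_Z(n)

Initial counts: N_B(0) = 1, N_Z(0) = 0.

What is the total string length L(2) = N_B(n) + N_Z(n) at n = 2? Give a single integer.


Step 0: N_B=1, N_Z=0, L=1
Step 1: N_B=1, N_Z=3, L=4
Step 2: N_B=4, N_Z=9, L=13

Answer: 13


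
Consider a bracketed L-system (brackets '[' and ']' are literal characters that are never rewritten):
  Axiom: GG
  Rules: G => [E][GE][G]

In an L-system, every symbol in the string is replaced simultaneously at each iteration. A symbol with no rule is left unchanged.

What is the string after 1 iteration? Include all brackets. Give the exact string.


Answer: [E][GE][G][E][GE][G]

Derivation:
Step 0: GG
Step 1: [E][GE][G][E][GE][G]


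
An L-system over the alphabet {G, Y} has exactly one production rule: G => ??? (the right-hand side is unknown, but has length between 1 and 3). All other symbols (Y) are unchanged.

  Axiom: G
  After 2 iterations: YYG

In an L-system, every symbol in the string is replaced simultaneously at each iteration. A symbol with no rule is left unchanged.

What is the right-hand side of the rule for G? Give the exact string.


Trying G => YG:
  Step 0: G
  Step 1: YG
  Step 2: YYG
Matches the given result.

Answer: YG


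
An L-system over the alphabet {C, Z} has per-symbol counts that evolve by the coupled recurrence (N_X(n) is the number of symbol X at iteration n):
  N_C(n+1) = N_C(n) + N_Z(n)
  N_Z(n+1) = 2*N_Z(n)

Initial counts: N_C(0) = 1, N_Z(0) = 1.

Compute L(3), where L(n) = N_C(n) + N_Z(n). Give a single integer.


Answer: 16

Derivation:
Step 0: N_C=1, N_Z=1, L=2
Step 1: N_C=2, N_Z=2, L=4
Step 2: N_C=4, N_Z=4, L=8
Step 3: N_C=8, N_Z=8, L=16


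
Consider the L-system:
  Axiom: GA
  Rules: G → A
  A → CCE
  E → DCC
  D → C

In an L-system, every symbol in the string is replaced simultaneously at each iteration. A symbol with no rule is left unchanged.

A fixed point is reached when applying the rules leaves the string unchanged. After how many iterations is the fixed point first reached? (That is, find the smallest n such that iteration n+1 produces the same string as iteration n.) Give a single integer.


Step 0: GA
Step 1: ACCE
Step 2: CCECCDCC
Step 3: CCDCCCCCCC
Step 4: CCCCCCCCCC
Step 5: CCCCCCCCCC  (unchanged — fixed point at step 4)

Answer: 4


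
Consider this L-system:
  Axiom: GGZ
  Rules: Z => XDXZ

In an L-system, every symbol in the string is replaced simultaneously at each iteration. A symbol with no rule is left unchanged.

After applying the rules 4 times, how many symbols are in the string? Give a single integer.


Answer: 15

Derivation:
Step 0: length = 3
Step 1: length = 6
Step 2: length = 9
Step 3: length = 12
Step 4: length = 15


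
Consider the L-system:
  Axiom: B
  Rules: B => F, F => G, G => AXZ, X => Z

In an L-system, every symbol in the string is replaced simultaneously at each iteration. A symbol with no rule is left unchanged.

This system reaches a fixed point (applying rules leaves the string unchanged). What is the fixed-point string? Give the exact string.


Step 0: B
Step 1: F
Step 2: G
Step 3: AXZ
Step 4: AZZ
Step 5: AZZ  (unchanged — fixed point at step 4)

Answer: AZZ


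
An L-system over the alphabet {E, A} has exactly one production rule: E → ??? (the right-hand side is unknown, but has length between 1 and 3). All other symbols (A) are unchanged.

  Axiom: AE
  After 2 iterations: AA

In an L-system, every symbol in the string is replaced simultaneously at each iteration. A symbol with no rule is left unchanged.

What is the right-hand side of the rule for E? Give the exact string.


Answer: A

Derivation:
Trying E → A:
  Step 0: AE
  Step 1: AA
  Step 2: AA
Matches the given result.


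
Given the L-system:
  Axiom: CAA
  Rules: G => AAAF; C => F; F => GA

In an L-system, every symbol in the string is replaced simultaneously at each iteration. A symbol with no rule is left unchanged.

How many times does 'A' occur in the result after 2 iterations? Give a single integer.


Answer: 3

Derivation:
Step 0: CAA  (2 'A')
Step 1: FAA  (2 'A')
Step 2: GAAA  (3 'A')


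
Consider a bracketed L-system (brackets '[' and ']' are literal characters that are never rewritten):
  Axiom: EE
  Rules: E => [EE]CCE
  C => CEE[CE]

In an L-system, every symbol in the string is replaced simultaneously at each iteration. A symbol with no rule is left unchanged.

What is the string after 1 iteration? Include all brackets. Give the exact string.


Step 0: EE
Step 1: [EE]CCE[EE]CCE

Answer: [EE]CCE[EE]CCE


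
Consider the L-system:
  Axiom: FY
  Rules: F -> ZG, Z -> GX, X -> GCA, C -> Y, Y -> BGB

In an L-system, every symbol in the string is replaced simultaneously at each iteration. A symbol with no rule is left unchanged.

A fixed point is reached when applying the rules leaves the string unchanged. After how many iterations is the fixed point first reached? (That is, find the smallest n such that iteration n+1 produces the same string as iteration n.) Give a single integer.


Step 0: FY
Step 1: ZGBGB
Step 2: GXGBGB
Step 3: GGCAGBGB
Step 4: GGYAGBGB
Step 5: GGBGBAGBGB
Step 6: GGBGBAGBGB  (unchanged — fixed point at step 5)

Answer: 5


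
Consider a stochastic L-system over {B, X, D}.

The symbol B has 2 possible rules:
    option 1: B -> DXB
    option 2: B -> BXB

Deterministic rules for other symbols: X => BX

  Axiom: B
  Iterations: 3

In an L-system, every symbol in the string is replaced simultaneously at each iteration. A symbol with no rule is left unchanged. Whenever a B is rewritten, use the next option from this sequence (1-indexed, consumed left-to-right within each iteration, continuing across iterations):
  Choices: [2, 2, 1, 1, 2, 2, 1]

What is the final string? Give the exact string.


Step 0: B
Step 1: BXB  (used choices [2])
Step 2: BXBBXDXB  (used choices [2, 1])
Step 3: DXBBXBXBBXBBXDBXDXB  (used choices [1, 2, 2, 1])

Answer: DXBBXBXBBXBBXDBXDXB


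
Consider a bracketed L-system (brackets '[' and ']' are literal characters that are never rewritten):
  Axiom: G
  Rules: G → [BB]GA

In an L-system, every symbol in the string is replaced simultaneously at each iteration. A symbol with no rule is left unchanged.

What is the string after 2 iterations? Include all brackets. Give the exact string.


Answer: [BB][BB]GAA

Derivation:
Step 0: G
Step 1: [BB]GA
Step 2: [BB][BB]GAA


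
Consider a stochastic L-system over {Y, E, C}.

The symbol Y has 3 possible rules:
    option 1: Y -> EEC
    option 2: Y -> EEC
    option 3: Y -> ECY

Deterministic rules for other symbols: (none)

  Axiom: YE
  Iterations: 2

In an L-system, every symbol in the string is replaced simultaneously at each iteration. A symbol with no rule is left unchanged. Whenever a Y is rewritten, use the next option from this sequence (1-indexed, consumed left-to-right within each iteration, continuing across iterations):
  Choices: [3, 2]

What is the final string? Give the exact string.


Answer: ECEECE

Derivation:
Step 0: YE
Step 1: ECYE  (used choices [3])
Step 2: ECEECE  (used choices [2])


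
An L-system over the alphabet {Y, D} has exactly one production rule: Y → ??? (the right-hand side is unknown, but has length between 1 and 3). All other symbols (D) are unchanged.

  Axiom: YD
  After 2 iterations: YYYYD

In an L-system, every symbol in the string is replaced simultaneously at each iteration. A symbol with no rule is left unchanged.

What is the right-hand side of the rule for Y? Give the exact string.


Answer: YY

Derivation:
Trying Y → YY:
  Step 0: YD
  Step 1: YYD
  Step 2: YYYYD
Matches the given result.


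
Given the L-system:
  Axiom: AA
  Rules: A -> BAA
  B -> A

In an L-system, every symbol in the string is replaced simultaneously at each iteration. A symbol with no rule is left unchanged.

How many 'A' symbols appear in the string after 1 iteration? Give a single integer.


Step 0: AA  (2 'A')
Step 1: BAABAA  (4 'A')

Answer: 4


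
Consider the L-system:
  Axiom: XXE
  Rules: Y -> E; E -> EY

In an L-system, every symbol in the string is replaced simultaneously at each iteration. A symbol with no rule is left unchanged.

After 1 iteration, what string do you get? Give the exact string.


Answer: XXEY

Derivation:
Step 0: XXE
Step 1: XXEY


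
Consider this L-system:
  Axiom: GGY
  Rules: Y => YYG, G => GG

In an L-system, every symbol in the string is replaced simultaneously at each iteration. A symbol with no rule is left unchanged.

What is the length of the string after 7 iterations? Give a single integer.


Answer: 832

Derivation:
Step 0: length = 3
Step 1: length = 7
Step 2: length = 16
Step 3: length = 36
Step 4: length = 80
Step 5: length = 176
Step 6: length = 384
Step 7: length = 832


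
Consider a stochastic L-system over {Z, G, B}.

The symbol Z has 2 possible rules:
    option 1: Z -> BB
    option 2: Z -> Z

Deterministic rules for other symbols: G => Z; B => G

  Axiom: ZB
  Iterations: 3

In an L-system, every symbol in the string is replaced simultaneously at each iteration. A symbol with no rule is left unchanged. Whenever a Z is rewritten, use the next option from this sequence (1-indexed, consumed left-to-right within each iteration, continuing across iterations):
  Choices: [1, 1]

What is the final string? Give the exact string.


Step 0: ZB
Step 1: BBG  (used choices [1])
Step 2: GGZ  (used choices [])
Step 3: ZZBB  (used choices [1])

Answer: ZZBB


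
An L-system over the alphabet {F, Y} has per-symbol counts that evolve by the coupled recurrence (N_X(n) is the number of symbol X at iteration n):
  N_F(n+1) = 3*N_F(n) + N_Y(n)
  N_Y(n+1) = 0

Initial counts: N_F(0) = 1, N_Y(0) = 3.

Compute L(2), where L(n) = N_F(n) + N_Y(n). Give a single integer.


Step 0: N_F=1, N_Y=3, L=4
Step 1: N_F=6, N_Y=0, L=6
Step 2: N_F=18, N_Y=0, L=18

Answer: 18


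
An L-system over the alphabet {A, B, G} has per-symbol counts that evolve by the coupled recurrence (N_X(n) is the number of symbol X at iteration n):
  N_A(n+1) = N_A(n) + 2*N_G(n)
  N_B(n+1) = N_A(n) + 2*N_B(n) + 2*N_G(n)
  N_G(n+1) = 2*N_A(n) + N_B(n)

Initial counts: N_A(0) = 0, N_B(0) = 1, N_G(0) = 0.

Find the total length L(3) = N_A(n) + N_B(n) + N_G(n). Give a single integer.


Step 0: N_A=0, N_B=1, N_G=0, L=1
Step 1: N_A=0, N_B=2, N_G=1, L=3
Step 2: N_A=2, N_B=6, N_G=2, L=10
Step 3: N_A=6, N_B=18, N_G=10, L=34

Answer: 34


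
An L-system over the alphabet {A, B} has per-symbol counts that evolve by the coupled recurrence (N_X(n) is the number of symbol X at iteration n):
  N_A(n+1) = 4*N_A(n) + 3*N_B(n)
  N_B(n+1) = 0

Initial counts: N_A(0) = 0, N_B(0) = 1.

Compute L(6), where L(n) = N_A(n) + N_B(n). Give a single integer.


Step 0: N_A=0, N_B=1, L=1
Step 1: N_A=3, N_B=0, L=3
Step 2: N_A=12, N_B=0, L=12
Step 3: N_A=48, N_B=0, L=48
Step 4: N_A=192, N_B=0, L=192
Step 5: N_A=768, N_B=0, L=768
Step 6: N_A=3072, N_B=0, L=3072

Answer: 3072


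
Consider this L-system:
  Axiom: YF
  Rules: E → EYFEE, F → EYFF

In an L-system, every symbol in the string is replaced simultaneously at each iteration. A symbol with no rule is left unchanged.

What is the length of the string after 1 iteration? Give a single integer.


Answer: 5

Derivation:
Step 0: length = 2
Step 1: length = 5


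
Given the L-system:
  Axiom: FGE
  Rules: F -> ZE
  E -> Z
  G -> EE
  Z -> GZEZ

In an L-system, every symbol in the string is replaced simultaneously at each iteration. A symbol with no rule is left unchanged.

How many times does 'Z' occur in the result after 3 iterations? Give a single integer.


Step 0: FGE  (0 'Z')
Step 1: ZEEEZ  (2 'Z')
Step 2: GZEZZZZGZEZ  (7 'Z')
Step 3: EEGZEZZGZEZGZEZGZEZGZEZEEGZEZZGZEZ  (16 'Z')

Answer: 16
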